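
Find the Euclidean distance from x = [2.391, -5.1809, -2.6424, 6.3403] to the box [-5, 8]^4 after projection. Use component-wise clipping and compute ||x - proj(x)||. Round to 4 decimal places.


Project each component onto [-5, 8].
clip(2.391) = 2.391, clip(-5.1809) = -5.0, clip(-2.6424) = -2.6424, clip(6.3403) = 6.3403
Projection = [2.391, -5.0, -2.6424, 6.3403]
Squared diffs: [0.0, 0.0327, 0.0, 0.0]
Distance = sqrt(0.0327) = 0.1809


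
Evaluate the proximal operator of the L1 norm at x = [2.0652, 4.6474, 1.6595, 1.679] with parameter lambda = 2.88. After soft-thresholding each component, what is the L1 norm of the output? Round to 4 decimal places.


Soft-thresholding with lambda = 2.88:
prox(2.0652) = sign(2.0652)*max(|2.0652| - 2.88, 0) = 0.0
prox(4.6474) = sign(4.6474)*max(|4.6474| - 2.88, 0) = 1.7674
prox(1.6595) = sign(1.6595)*max(|1.6595| - 2.88, 0) = 0.0
prox(1.679) = sign(1.679)*max(|1.679| - 2.88, 0) = 0.0
prox(x) = [0.0, 1.7674, 0.0, 0.0]
||prox(x)||_1 = 0.0 + 1.7674 + 0.0 + 0.0 = 1.7674


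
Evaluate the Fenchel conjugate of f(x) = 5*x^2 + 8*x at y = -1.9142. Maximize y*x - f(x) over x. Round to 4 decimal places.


f*(y) = sup_x {y*x - a*x^2 - b*x} = sup_x {(y-b)*x - a*x^2}
FOC: (y - b) - 2a*x = 0 => x* = (y - b)/(2a)
x* = (-1.9142 - 8)/(2*5) = -0.9914
f*(-1.9142) = (y-b)^2/(4a) = (-1.9142 - 8)^2/(4*5)
= 98.2914/20 = 4.9146


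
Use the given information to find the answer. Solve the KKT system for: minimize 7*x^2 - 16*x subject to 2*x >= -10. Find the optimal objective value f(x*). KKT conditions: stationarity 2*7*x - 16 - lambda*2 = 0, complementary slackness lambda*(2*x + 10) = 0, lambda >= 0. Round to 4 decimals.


Step 1: Try lambda = 0 (constraint inactive).
Stationarity: 2*7*x - 16 = 0
x* = 16/(2*7) = 8/7 = 1.1429 (rounded; the exact value 8/7 is used below)
Check constraint: 2*1.1429 = 2.2858 >= -10 -- satisfied.
Step 2: Compute optimal value.
f(x*) = 7*(8/7)^2 - 16*(8/7) = -9.1429


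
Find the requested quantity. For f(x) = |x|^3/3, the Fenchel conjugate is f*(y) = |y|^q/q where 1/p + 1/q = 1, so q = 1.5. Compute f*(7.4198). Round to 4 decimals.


The conjugate exponent q satisfies 1/p + 1/q = 1.
p = 3, so q = 3/(3 - 1) = 1.5
|y|^q = 7.4198^1.5 = 20.211
f*(7.4198) = 20.211 / 1.5 = 13.474


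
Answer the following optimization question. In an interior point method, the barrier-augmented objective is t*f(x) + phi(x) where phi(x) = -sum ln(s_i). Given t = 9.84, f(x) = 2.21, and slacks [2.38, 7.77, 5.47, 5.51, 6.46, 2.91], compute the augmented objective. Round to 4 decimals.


Step 1: Compute log-barrier.
ln values: [0.8671, 2.0503, 1.6993, 1.7066, 1.8656, 1.0682]
phi = -(0.8671 + 2.0503 + 1.6993 + 1.7066 + 1.8656 + 1.0682) = -9.257
Step 2: Compute augmented objective.
t*f(x) = 9.84*2.21 = 21.7464
Total = 21.7464 - 9.257 = 12.4894


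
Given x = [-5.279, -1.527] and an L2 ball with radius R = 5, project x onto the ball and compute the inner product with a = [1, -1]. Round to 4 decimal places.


Step 1: Compute ||x|| (intermediates to 6 decimals).
||x|| = sqrt((-5.279)^2 + (-1.527)^2) = 5.495414
Step 2: Project.
Since ||x|| > R, scale = R/||x|| = 5/5.495414 = 0.90985, proj(x) = scale * x
proj(x) = [-4.803098, -1.389341]
Step 3: Dot product.
a^T * proj(x) = 1*(-4.803098) - 1*(-1.389341) = -3.4138


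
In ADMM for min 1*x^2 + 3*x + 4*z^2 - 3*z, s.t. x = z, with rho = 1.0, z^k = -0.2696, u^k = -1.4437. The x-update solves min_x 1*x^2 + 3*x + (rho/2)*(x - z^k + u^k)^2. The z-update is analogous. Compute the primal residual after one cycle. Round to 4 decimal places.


ADMM iteration with rho = 1.0, z^k = -0.2696, u^k = -1.4437
Step 1: x-update.
Minimize 1*x^2 + 3*x + (1.0/2)*(x + 0.2696 - 1.4437)^2
FOC: (2*1 + 1.0)*x = -3 + 1.0*(-0.2696 + 1.4437)
x^{k+1} = -0.6086
Step 2: z-update.
Minimize 4*z^2 - 3*z + (1.0/2)*(-0.6086 - z - 1.4437)^2
FOC: (2*4 + 1.0)*z = 3 + 1.0*(-0.6086 - 1.4437)
z^{k+1} = 0.1053
Step 3: u-update.
u^{k+1} = -1.4437 - 0.6086 - 0.1053 = -2.1576
Step 4: Primal residual = |-0.6086 - 0.1053| = 0.7139


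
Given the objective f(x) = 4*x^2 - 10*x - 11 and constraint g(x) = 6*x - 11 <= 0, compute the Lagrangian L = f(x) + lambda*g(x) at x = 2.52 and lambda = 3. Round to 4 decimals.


Step 1: Evaluate f(x).
f(2.52) = 4*2.52^2 - 10*2.52 - 11 = -10.7984
Step 2: Evaluate g(x).
g(2.52) = 6*2.52 - 11 = 4.12
Step 3: Compute Lagrangian.
L = -10.7984 + 3*4.12 = 1.5616


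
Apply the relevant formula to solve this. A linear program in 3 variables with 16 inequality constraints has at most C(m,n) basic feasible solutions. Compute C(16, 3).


Each vertex corresponds to some choice of n active constraints out of m, so the number of vertices is at most C(m, n) = m! / (n!(m-n)!).
m = 16, n = 3
Numerator: 16 * 15 * 14
Denominator: 3! = 6
C(16, 3) = 560


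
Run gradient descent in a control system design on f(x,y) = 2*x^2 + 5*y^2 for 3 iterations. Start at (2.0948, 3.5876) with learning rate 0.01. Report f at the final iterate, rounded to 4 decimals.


Gradient descent on f(x,y) = 2*x^2 + 5*y^2.
Starting point: (2.0948, 3.5876), alpha = 0.01
Step 1: grad_x = 2*2*2.0948 = 8.3792, grad_y = 2*5*3.5876 = 35.876
  x_1 = 2.0948 - 0.01*8.3792 = 2.011
  y_1 = 3.5876 - 0.01*35.876 = 3.2288
Step 2: grad_x = 2*2*2.011 = 8.044, grad_y = 2*5*3.2288 = 32.2884
  x_2 = 2.011 - 0.01*8.044 = 1.9306
  y_2 = 3.2288 - 0.01*32.2884 = 2.906
Step 3: grad_x = 2*2*1.9306 = 7.7223, grad_y = 2*5*2.906 = 29.0596
  x_3 = 1.9306 - 0.01*7.7223 = 1.8533
  y_3 = 2.906 - 0.01*29.0596 = 2.6154
f(1.8533, 2.6154) = 2*1.8533^2 + 5*2.6154^2 = 41.0703


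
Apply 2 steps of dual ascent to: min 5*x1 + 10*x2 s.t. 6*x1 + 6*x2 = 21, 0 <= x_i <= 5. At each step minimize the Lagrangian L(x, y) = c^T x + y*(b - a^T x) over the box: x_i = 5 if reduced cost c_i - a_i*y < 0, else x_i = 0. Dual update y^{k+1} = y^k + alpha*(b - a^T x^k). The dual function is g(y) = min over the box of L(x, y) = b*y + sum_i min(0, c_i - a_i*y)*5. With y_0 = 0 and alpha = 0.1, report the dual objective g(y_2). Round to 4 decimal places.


Dual ascent for LP: min 5*x1 + 10*x2, 6*x1 + 6*x2 = 21, 0 <= x_i <= 5
Step 1: y^k = 0.0, reduced costs: (5.0, 10.0)
  x^k = (0.0, 0.0), subgradient = b - a^T x = 21.0
  y^{k+1} = 0.0 + 0.1*21.0 = 2.1
Step 2: y^k = 2.1, reduced costs: (-7.6, -2.6)
  x^k = (5.0, 5.0), subgradient = b - a^T x = -39.0
  y^{k+1} = 2.1 + 0.1*-39.0 = -1.8
Dual objective at y_2 = -1.8: reduced costs (15.8, 20.8), box minimizer x = (0.0, 0.0)
g(y_2) = b*y + (c1 - a1*y)*x1 + (c2 - a2*y)*x2 = 21*(-1.8) + 15.8*0.0 + 20.8*0.0 = -37.8 + 0.0 + 0.0 = -37.8


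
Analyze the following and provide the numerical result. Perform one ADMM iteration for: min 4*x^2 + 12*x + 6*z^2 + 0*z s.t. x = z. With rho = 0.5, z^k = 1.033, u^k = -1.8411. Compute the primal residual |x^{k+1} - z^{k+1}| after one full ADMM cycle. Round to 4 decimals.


ADMM iteration with rho = 0.5, z^k = 1.033, u^k = -1.8411
Step 1: x-update.
Minimize 4*x^2 + 12*x + (0.5/2)*(x - 1.033 - 1.8411)^2
FOC: (2*4 + 0.5)*x = -12 + 0.5*(1.033 + 1.8411)
x^{k+1} = -1.2427
Step 2: z-update.
Minimize 6*z^2 + 0*z + (0.5/2)*(-1.2427 - z - 1.8411)^2
FOC: (2*6 + 0.5)*z = 0 + 0.5*(-1.2427 - 1.8411)
z^{k+1} = -0.1234
Step 3: u-update.
u^{k+1} = -1.8411 - 1.2427 + 0.1234 = -2.9604
Step 4: Primal residual = |-1.2427 + 0.1234| = 1.1193


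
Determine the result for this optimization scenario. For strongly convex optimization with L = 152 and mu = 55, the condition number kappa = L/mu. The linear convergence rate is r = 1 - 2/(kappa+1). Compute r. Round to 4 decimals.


Step 1: Compute the condition number.
kappa = L/mu = 152/55 = 2.7636
Step 2: Compute the convergence rate.
r = 1 - 2/(kappa + 1) = 1 - 2*mu/(L + mu) = (L - mu)/(L + mu) = 97/207 = 0.4686


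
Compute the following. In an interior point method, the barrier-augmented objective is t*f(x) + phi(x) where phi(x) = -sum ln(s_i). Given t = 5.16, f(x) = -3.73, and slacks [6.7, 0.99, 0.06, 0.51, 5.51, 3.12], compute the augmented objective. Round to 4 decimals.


Step 1: Compute log-barrier.
ln values: [1.9021, -0.0101, -2.8134, -0.6733, 1.7066, 1.1378]
phi = -(1.9021 - 0.0101 - 2.8134 - 0.6733 + 1.7066 + 1.1378) = -1.2497
Step 2: Compute augmented objective.
t*f(x) = 5.16*-3.73 = -19.2468
Total = -19.2468 - 1.2497 = -20.4965


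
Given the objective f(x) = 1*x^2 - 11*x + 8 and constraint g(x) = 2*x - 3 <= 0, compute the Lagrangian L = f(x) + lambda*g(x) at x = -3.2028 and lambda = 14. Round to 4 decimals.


Step 1: Evaluate f(x).
f(-3.2028) = 1*(-3.2028)^2 - 11*(-3.2028) + 8 = 53.4887
Step 2: Evaluate g(x).
g(-3.2028) = 2*-3.2028 - 3 = -9.4056
Step 3: Compute Lagrangian.
L = 53.4887 + 14*-9.4056 = -78.1897


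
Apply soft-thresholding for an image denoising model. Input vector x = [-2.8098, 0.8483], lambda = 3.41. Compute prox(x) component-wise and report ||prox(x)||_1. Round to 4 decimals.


Soft-thresholding with lambda = 3.41:
prox(-2.8098) = sign(-2.8098)*max(|-2.8098| - 3.41, 0) = 0.0
prox(0.8483) = sign(0.8483)*max(|0.8483| - 3.41, 0) = 0.0
prox(x) = [0.0, 0.0]
||prox(x)||_1 = 0.0 + 0.0 = 0.0


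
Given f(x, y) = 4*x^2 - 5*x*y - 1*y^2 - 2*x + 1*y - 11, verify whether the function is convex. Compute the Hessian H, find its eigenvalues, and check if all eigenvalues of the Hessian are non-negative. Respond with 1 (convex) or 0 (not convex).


The Hessian of f(x,y) = 4*x^2 - 5*x*y - 1*y^2 - 2*x + 1*y - 11 is:
H = [[8, -5], [-5, -2]]
Trace = 8 - 2 = 6
Determinant = 8*-2 - (-5)^2 = -41
Discriminant = (6)^2 - 4*-41 = 200.0
Eigenvalues: lambda_1 = -4.0711, lambda_2 = 10.0711
The function is not convex.

0


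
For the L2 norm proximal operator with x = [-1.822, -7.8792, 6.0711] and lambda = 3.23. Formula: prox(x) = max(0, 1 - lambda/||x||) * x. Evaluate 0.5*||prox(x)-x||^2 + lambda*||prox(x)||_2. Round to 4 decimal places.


Step 1: Compute ||x||.
||x|| = 10.1124
Step 2: Compute scaling factor.
scale = max(0, 1 - 3.23/10.1124) = 0.6806
Step 3: prox(x) = [-1.24, -5.3625, 4.1319]
||prox(x)|| = 6.8824
Step 4: Proximal objective.
0.5*||prox-x||^2 = 5.2165
lambda*||prox|| = 22.2302
Total = 27.4465


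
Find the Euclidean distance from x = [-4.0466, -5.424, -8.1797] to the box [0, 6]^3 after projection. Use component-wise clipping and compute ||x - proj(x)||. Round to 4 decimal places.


Project each component onto [0, 6].
clip(-4.0466) = 0.0, clip(-5.424) = 0.0, clip(-8.1797) = 0.0
Projection = [0.0, 0.0, 0.0]
Squared diffs: [16.375, 29.4198, 66.9075]
Distance = sqrt(112.7023) = 10.6161


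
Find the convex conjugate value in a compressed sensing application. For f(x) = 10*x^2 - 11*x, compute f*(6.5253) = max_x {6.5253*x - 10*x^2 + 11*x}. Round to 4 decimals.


f*(y) = sup_x {y*x - a*x^2 - b*x} = sup_x {(y-b)*x - a*x^2}
FOC: (y - b) - 2a*x = 0 => x* = (y - b)/(2a)
x* = (6.5253 + 11)/(2*10) = 0.8763
f*(6.5253) = (y-b)^2/(4a) = (6.5253 + 11)^2/(4*10)
= 307.1361/40 = 7.6784


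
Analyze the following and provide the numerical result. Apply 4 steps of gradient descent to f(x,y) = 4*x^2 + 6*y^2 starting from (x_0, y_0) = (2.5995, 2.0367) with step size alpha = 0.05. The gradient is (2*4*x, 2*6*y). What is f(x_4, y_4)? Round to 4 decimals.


Gradient descent on f(x,y) = 4*x^2 + 6*y^2.
Starting point: (2.5995, 2.0367), alpha = 0.05
Step 1: grad_x = 2*4*2.5995 = 20.796, grad_y = 2*6*2.0367 = 24.4404
  x_1 = 2.5995 - 0.05*20.796 = 1.5597
  y_1 = 2.0367 - 0.05*24.4404 = 0.8147
Step 2: grad_x = 2*4*1.5597 = 12.4776, grad_y = 2*6*0.8147 = 9.7762
  x_2 = 1.5597 - 0.05*12.4776 = 0.9358
  y_2 = 0.8147 - 0.05*9.7762 = 0.3259
Step 3: grad_x = 2*4*0.9358 = 7.4866, grad_y = 2*6*0.3259 = 3.9105
  x_3 = 0.9358 - 0.05*7.4866 = 0.5615
  y_3 = 0.3259 - 0.05*3.9105 = 0.1303
Step 4: grad_x = 2*4*0.5615 = 4.4919, grad_y = 2*6*0.1303 = 1.5642
  x_4 = 0.5615 - 0.05*4.4919 = 0.3369
  y_4 = 0.1303 - 0.05*1.5642 = 0.0521
f(0.3369, 0.0521) = 4*0.3369^2 + 6*0.0521^2 = 0.4703


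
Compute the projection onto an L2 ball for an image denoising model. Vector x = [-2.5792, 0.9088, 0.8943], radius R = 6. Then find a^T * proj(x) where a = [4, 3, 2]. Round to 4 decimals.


Step 1: Compute ||x|| (intermediates to 6 decimals).
||x|| = sqrt((-2.5792)^2 + 0.9088^2 + 0.8943^2) = 2.877145
Step 2: Project.
Since ||x|| <= R, proj = x (no scaling needed).
proj(x) = [-2.5792, 0.9088, 0.8943]
Step 3: Dot product.
a^T * proj(x) = 4*(-2.5792) + 3*0.9088 + 2*0.8943 = -5.8018


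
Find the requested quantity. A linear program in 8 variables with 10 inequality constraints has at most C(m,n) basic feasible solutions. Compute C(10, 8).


Each vertex corresponds to some choice of n active constraints out of m, so the number of vertices is at most C(m, n) = m! / (n!(m-n)!).
m = 10, n = 8
Numerator: 10 * 9 * 8 * 7 * 6 * 5 * 4 * 3
Denominator: 8! = 40320
C(10, 8) = 45


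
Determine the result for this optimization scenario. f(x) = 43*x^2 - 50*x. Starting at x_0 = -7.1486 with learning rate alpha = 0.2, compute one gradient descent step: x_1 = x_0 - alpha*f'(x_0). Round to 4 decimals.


We compute the gradient at x_0 and apply the update.
f'(x) = 86*x - 50
f'(-7.1486) = 86*-7.1486 - 50 = -664.7796
x_1 = -7.1486 - 0.2*-664.7796 = 125.8073


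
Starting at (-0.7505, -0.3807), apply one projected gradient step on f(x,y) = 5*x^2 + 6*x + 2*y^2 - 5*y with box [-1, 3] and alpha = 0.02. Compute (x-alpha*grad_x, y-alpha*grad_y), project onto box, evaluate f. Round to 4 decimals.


Step 1: Compute gradient at (-0.7505, -0.3807).
grad_x = 2*5*-0.7505 + 6 = -1.505
grad_y = 2*2*-0.3807 - 5 = -6.5228
Step 2: Gradient step.
x_raw = -0.7505 - 0.02*-1.505 = -0.7204
y_raw = -0.3807 - 0.02*-6.5228 = -0.2502
Step 3: Project onto [-1, 3].
x_proj = clip(-0.7204) = -0.7204
y_proj = clip(-0.2502) = -0.2502
Step 4: Evaluate f.
f(-0.7204, -0.2502) = -0.3511


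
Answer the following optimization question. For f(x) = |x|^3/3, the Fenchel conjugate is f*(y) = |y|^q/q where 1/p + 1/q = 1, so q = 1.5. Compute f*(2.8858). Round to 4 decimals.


The conjugate exponent q satisfies 1/p + 1/q = 1.
p = 3, so q = 3/(3 - 1) = 1.5
|y|^q = 2.8858^1.5 = 4.9023
f*(2.8858) = 4.9023 / 1.5 = 3.2682


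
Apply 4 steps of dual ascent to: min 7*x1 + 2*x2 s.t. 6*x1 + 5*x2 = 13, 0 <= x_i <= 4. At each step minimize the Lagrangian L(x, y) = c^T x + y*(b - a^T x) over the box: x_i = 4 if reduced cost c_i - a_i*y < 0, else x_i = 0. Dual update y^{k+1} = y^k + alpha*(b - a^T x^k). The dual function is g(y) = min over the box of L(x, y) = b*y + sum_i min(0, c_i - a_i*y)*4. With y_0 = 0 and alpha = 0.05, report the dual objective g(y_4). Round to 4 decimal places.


Dual ascent for LP: min 7*x1 + 2*x2, 6*x1 + 5*x2 = 13, 0 <= x_i <= 4
Step 1: y^k = 0.0, reduced costs: (7.0, 2.0)
  x^k = (0.0, 0.0), subgradient = b - a^T x = 13.0
  y^{k+1} = 0.0 + 0.05*13.0 = 0.65
Step 2: y^k = 0.65, reduced costs: (3.1, -1.25)
  x^k = (0.0, 4.0), subgradient = b - a^T x = -7.0
  y^{k+1} = 0.65 + 0.05*-7.0 = 0.3
Step 3: y^k = 0.3, reduced costs: (5.2, 0.5)
  x^k = (0.0, 0.0), subgradient = b - a^T x = 13.0
  y^{k+1} = 0.3 + 0.05*13.0 = 0.95
Step 4: y^k = 0.95, reduced costs: (1.3, -2.75)
  x^k = (0.0, 4.0), subgradient = b - a^T x = -7.0
  y^{k+1} = 0.95 + 0.05*-7.0 = 0.6
Dual objective at y_4 = 0.6: reduced costs (3.4, -1.0), box minimizer x = (0.0, 4.0)
g(y_4) = b*y + (c1 - a1*y)*x1 + (c2 - a2*y)*x2 = 13*0.6 + 3.4*0.0 + (-1.0)*4.0 = 7.8 + 0.0 - 4.0 = 3.8


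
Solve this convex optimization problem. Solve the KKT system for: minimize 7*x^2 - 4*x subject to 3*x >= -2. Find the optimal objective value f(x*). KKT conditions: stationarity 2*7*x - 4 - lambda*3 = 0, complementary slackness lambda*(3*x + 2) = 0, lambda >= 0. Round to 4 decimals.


Step 1: Try lambda = 0 (constraint inactive).
Stationarity: 2*7*x - 4 = 0
x* = 4/(2*7) = 2/7 = 0.2857 (rounded; the exact value 2/7 is used below)
Check constraint: 3*0.2857 = 0.8571 >= -2 -- satisfied.
Step 2: Compute optimal value.
f(x*) = 7*(2/7)^2 - 4*(2/7) = -0.5714


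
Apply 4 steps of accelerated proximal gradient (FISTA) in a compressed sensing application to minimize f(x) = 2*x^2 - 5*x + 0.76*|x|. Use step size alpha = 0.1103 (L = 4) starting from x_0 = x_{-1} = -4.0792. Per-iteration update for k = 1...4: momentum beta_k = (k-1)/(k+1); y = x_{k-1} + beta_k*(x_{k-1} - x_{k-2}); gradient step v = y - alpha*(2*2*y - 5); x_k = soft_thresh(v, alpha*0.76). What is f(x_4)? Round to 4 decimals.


FISTA on f(x) = 2*x^2 - 5*x + 0.76*|x|
L = 4, alpha = 0.1103
Iteration 1: beta = 0.0, y = -4.0792 + 0.0*(-4.0792 + 4.0792) = -4.0792
  grad(y) = -21.3168, v = y - alpha*grad = -1.728
  prox(v) = soft_thresh(-1.728, 0.0838) = -1.6441
Iteration 2: beta = 0.3333, y = -1.6441 + 0.3333*(-1.6441 + 4.0792) = -0.8324
  grad(y) = -8.3298, v = y - alpha*grad = 0.0863
  prox(v) = soft_thresh(0.0863, 0.0838) = 0.0025
Iteration 3: beta = 0.5, y = 0.0025 + 0.5*(0.0025 + 1.6441) = 0.8258
  grad(y) = -1.6967, v = y - alpha*grad = 1.013
  prox(v) = soft_thresh(1.013, 0.0838) = 0.9291
Iteration 4: beta = 0.6, y = 0.9291 + 0.6*(0.9291 - 0.0025) = 1.4851
  grad(y) = 0.9405, v = y - alpha*grad = 1.3814
  prox(v) = soft_thresh(1.3814, 0.0838) = 1.2976
f(x_4) = 2*1.2976^2 - 5*1.2976 + 0.76*|1.2976| = -2.1343


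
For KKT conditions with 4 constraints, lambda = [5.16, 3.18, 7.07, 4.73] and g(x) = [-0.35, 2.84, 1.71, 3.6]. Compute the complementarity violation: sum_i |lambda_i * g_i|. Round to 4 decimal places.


KKT complementary slackness check:
lambda_1 * g_1 = 5.16 * -0.35 = -1.806
lambda_2 * g_2 = 3.18 * 2.84 = 9.0312
lambda_3 * g_3 = 7.07 * 1.71 = 12.0897
lambda_4 * g_4 = 4.73 * 3.6 = 17.028
Total violation = 1.806 + 9.0312 + 12.0897 + 17.028 = 39.9549


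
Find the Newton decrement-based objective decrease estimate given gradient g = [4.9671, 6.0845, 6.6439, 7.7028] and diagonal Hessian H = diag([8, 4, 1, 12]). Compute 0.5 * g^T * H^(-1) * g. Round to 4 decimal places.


Step 1: H is diagonal, so H^(-1) * g = [0.6209, 1.5211, 6.6439, 0.6419].
Step 2: g^T H^(-1) g = sum_i g_i^2 / H_ii
  = (4.9671)^2/8 + (6.0845)^2/4 + (6.6439)^2/1 + (7.7028)^2/12
  = 3.084 + 9.2553 + 44.1414 + 4.9444 = 61.4251
Step 3: Objective decrease = 0.5 * g^T H^(-1) g = 30.7126


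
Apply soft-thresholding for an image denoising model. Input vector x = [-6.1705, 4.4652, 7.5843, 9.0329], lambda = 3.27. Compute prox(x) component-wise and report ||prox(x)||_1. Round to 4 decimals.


Soft-thresholding with lambda = 3.27:
prox(-6.1705) = sign(-6.1705)*max(|-6.1705| - 3.27, 0) = -2.9005
prox(4.4652) = sign(4.4652)*max(|4.4652| - 3.27, 0) = 1.1952
prox(7.5843) = sign(7.5843)*max(|7.5843| - 3.27, 0) = 4.3143
prox(9.0329) = sign(9.0329)*max(|9.0329| - 3.27, 0) = 5.7629
prox(x) = [-2.9005, 1.1952, 4.3143, 5.7629]
||prox(x)||_1 = 2.9005 + 1.1952 + 4.3143 + 5.7629 = 14.1729


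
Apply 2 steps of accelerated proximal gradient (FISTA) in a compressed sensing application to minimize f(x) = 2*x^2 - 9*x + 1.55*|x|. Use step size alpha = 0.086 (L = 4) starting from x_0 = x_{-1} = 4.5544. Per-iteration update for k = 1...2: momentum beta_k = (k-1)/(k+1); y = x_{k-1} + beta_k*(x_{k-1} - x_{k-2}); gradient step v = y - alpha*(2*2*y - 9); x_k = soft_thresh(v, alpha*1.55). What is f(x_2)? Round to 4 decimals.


FISTA on f(x) = 2*x^2 - 9*x + 1.55*|x|
L = 4, alpha = 0.086
Iteration 1: beta = 0.0, y = 4.5544 + 0.0*(4.5544 - 4.5544) = 4.5544
  grad(y) = 9.2176, v = y - alpha*grad = 3.7617
  prox(v) = soft_thresh(3.7617, 0.1333) = 3.6284
Iteration 2: beta = 0.3333, y = 3.6284 + 0.3333*(3.6284 - 4.5544) = 3.3197
  grad(y) = 4.2789, v = y - alpha*grad = 2.9517
  prox(v) = soft_thresh(2.9517, 0.1333) = 2.8184
f(x_2) = 2*2.8184^2 - 9*2.8184 + 1.55*|2.8184| = -5.1102


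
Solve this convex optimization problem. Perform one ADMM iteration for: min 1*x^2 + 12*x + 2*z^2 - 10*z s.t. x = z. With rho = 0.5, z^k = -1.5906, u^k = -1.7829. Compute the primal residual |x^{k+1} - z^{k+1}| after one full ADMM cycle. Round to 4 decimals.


ADMM iteration with rho = 0.5, z^k = -1.5906, u^k = -1.7829
Step 1: x-update.
Minimize 1*x^2 + 12*x + (0.5/2)*(x + 1.5906 - 1.7829)^2
FOC: (2*1 + 0.5)*x = -12 + 0.5*(-1.5906 + 1.7829)
x^{k+1} = -4.7615
Step 2: z-update.
Minimize 2*z^2 - 10*z + (0.5/2)*(-4.7615 - z - 1.7829)^2
FOC: (2*2 + 0.5)*z = 10 + 0.5*(-4.7615 - 1.7829)
z^{k+1} = 1.4951
Step 3: u-update.
u^{k+1} = -1.7829 - 4.7615 - 1.4951 = -8.0395
Step 4: Primal residual = |-4.7615 - 1.4951| = 6.2566


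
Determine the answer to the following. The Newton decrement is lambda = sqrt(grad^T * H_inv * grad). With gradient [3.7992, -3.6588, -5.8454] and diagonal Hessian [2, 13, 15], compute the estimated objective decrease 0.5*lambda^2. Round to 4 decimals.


Step 1: H is diagonal, so H^(-1) * g = [1.8996, -0.2814, -0.3897].
Step 2: g^T H^(-1) g = sum_i g_i^2 / H_ii
  = (3.7992)^2/2 + (-3.6588)^2/13 + (-5.8454)^2/15
  = 7.217 + 1.0298 + 2.2779 = 10.5246
Step 3: Objective decrease = 0.5 * g^T H^(-1) g = 5.2623


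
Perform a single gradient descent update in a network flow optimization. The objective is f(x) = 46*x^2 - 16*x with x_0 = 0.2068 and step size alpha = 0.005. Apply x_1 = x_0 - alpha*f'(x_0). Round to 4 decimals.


We compute the gradient at x_0 and apply the update.
f'(x) = 92*x - 16
f'(0.2068) = 92*0.2068 - 16 = 3.0256
x_1 = 0.2068 - 0.005*3.0256 = 0.1917


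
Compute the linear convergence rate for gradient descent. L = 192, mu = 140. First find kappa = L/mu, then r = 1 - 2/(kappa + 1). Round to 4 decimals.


Step 1: Compute the condition number.
kappa = L/mu = 192/140 = 1.3714
Step 2: Compute the convergence rate.
r = 1 - 2/(kappa + 1) = 1 - 2*mu/(L + mu) = (L - mu)/(L + mu) = 52/332 = 0.1566


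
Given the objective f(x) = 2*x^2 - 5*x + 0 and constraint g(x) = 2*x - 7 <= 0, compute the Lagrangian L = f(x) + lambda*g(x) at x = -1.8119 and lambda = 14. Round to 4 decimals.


Step 1: Evaluate f(x).
f(-1.8119) = 2*(-1.8119)^2 - 5*(-1.8119) + 0 = 15.6255
Step 2: Evaluate g(x).
g(-1.8119) = 2*-1.8119 - 7 = -10.6238
Step 3: Compute Lagrangian.
L = 15.6255 + 14*-10.6238 = -133.1077


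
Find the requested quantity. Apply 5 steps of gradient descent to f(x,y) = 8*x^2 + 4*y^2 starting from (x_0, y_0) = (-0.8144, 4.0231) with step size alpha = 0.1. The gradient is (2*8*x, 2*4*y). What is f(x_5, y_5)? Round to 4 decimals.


Gradient descent on f(x,y) = 8*x^2 + 4*y^2.
Starting point: (-0.8144, 4.0231), alpha = 0.1
Step 1: grad_x = 2*8*-0.8144 = -13.0304, grad_y = 2*4*4.0231 = 32.1848
  x_1 = -0.8144 - 0.1*-13.0304 = 0.4886
  y_1 = 4.0231 - 0.1*32.1848 = 0.8046
Step 2: grad_x = 2*8*0.4886 = 7.8182, grad_y = 2*4*0.8046 = 6.437
  x_2 = 0.4886 - 0.1*7.8182 = -0.2932
  y_2 = 0.8046 - 0.1*6.437 = 0.1609
Step 3: grad_x = 2*8*-0.2932 = -4.6909, grad_y = 2*4*0.1609 = 1.2874
  x_3 = -0.2932 - 0.1*-4.6909 = 0.1759
  y_3 = 0.1609 - 0.1*1.2874 = 0.0322
Step 4: grad_x = 2*8*0.1759 = 2.8146, grad_y = 2*4*0.0322 = 0.2575
  x_4 = 0.1759 - 0.1*2.8146 = -0.1055
  y_4 = 0.0322 - 0.1*0.2575 = 0.0064
Step 5: grad_x = 2*8*-0.1055 = -1.6887, grad_y = 2*4*0.0064 = 0.0515
  x_5 = -0.1055 - 0.1*-1.6887 = 0.0633
  y_5 = 0.0064 - 0.1*0.0515 = 0.0013
f(0.0633, 0.0013) = 8*0.0633^2 + 4*0.0013^2 = 0.0321


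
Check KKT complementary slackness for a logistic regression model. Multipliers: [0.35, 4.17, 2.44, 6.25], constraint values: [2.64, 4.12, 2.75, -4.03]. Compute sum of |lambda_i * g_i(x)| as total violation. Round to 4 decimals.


KKT complementary slackness check:
lambda_1 * g_1 = 0.35 * 2.64 = 0.924
lambda_2 * g_2 = 4.17 * 4.12 = 17.1804
lambda_3 * g_3 = 2.44 * 2.75 = 6.71
lambda_4 * g_4 = 6.25 * -4.03 = -25.1875
Total violation = 0.924 + 17.1804 + 6.71 + 25.1875 = 50.0019


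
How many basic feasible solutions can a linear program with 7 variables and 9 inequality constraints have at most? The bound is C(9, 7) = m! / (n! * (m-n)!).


Each vertex corresponds to some choice of n active constraints out of m, so the number of vertices is at most C(m, n) = m! / (n!(m-n)!).
m = 9, n = 7
Numerator: 9 * 8 * 7 * 6 * 5 * 4 * 3
Denominator: 7! = 5040
C(9, 7) = 36


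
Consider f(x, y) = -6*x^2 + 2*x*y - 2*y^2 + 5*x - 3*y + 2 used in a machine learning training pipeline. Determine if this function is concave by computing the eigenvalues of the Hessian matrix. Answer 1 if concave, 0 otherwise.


The Hessian of f(x,y) = -6*x^2 + 2*x*y - 2*y^2 + 5*x - 3*y + 2 is:
H = [[-12, 2], [2, -4]]
Trace = -12 - 4 = -16
Determinant = -12*-4 - (2)^2 = 44
Discriminant = (-16)^2 - 4*44 = 80.0
Eigenvalues: lambda_1 = -12.4721, lambda_2 = -3.5279
The function is concave.

1


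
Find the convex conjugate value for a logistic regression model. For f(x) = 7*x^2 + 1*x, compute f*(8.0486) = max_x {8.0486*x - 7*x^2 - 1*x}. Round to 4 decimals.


f*(y) = sup_x {y*x - a*x^2 - b*x} = sup_x {(y-b)*x - a*x^2}
FOC: (y - b) - 2a*x = 0 => x* = (y - b)/(2a)
x* = (8.0486 - 1)/(2*7) = 0.5035
f*(8.0486) = (y-b)^2/(4a) = (8.0486 - 1)^2/(4*7)
= 49.6828/28 = 1.7744


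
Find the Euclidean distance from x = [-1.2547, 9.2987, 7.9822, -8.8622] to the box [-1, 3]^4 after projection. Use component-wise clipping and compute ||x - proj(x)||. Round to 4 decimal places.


Project each component onto [-1, 3].
clip(-1.2547) = -1.0, clip(9.2987) = 3.0, clip(7.9822) = 3.0, clip(-8.8622) = -1.0
Projection = [-1.0, 3.0, 3.0, -1.0]
Squared diffs: [0.0649, 39.6736, 24.8223, 61.8142]
Distance = sqrt(126.375) = 11.2417


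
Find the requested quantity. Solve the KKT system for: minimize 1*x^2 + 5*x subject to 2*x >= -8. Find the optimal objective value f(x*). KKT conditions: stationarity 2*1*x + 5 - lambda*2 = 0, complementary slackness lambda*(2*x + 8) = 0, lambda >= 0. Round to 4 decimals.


Step 1: Try lambda = 0 (constraint inactive).
Stationarity: 2*1*x + 5 = 0
x* = -5/(2*1) = -2.5
Check constraint: 2*-2.5 = -5.0 >= -8 -- satisfied.
Step 2: Compute optimal value.
f(x*) = 1*(-2.5)^2 + 5*(-2.5) = -6.25


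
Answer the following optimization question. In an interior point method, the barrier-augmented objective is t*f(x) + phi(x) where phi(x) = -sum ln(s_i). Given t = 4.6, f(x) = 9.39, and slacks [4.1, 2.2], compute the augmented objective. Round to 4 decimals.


Step 1: Compute log-barrier.
ln values: [1.411, 0.7885]
phi = -(1.411 + 0.7885) = -2.1994
Step 2: Compute augmented objective.
t*f(x) = 4.6*9.39 = 43.194
Total = 43.194 - 2.1994 = 40.9946


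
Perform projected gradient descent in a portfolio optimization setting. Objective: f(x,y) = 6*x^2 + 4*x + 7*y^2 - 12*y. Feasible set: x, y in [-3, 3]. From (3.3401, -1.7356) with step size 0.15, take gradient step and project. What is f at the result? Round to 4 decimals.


Step 1: Compute gradient at (3.3401, -1.7356).
grad_x = 2*6*3.3401 + 4 = 44.0812
grad_y = 2*7*-1.7356 - 12 = -36.2984
Step 2: Gradient step.
x_raw = 3.3401 - 0.15*44.0812 = -3.2721
y_raw = -1.7356 - 0.15*-36.2984 = 3.7092
Step 3: Project onto [-3, 3].
x_proj = clip(-3.2721) = -3.0
y_proj = clip(3.7092) = 3.0
Step 4: Evaluate f.
f(-3.0, 3.0) = 69.0


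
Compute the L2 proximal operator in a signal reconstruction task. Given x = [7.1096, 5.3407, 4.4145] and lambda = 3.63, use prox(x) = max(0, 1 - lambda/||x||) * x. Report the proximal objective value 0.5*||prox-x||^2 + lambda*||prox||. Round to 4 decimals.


Step 1: Compute ||x||.
||x|| = 9.9276
Step 2: Compute scaling factor.
scale = max(0, 1 - 3.63/9.9276) = 0.6344
Step 3: prox(x) = [4.51, 3.3879, 2.8004]
||prox(x)|| = 6.2976
Step 4: Proximal objective.
0.5*||prox-x||^2 = 6.5885
lambda*||prox|| = 22.8603
Total = 29.4487


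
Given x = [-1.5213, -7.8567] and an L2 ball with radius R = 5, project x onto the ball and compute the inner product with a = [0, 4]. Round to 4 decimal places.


Step 1: Compute ||x|| (intermediates to 6 decimals).
||x|| = sqrt((-1.5213)^2 + (-7.8567)^2) = 8.00263
Step 2: Project.
Since ||x|| > R, scale = R/||x|| = 5/8.00263 = 0.624795, proj(x) = scale * x
proj(x) = [-0.950501, -4.908827]
Step 3: Dot product.
a^T * proj(x) = 0*(-0.950501) + 4*(-4.908827) = -19.6353


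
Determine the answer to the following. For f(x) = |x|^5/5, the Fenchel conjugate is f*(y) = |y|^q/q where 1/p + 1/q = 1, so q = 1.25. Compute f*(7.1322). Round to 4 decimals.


The conjugate exponent q satisfies 1/p + 1/q = 1.
p = 5, so q = 5/(5 - 1) = 1.25
|y|^q = 7.1322^1.25 = 11.6555
f*(7.1322) = 11.6555 / 1.25 = 9.3244


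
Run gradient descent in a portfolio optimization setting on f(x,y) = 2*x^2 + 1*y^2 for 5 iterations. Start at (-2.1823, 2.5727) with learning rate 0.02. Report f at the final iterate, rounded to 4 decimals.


Gradient descent on f(x,y) = 2*x^2 + 1*y^2.
Starting point: (-2.1823, 2.5727), alpha = 0.02
Step 1: grad_x = 2*2*-2.1823 = -8.7292, grad_y = 2*1*2.5727 = 5.1454
  x_1 = -2.1823 - 0.02*-8.7292 = -2.0077
  y_1 = 2.5727 - 0.02*5.1454 = 2.4698
Step 2: grad_x = 2*2*-2.0077 = -8.0309, grad_y = 2*1*2.4698 = 4.9396
  x_2 = -2.0077 - 0.02*-8.0309 = -1.8471
  y_2 = 2.4698 - 0.02*4.9396 = 2.371
Step 3: grad_x = 2*2*-1.8471 = -7.3884, grad_y = 2*1*2.371 = 4.742
  x_3 = -1.8471 - 0.02*-7.3884 = -1.6993
  y_3 = 2.371 - 0.02*4.742 = 2.2762
Step 4: grad_x = 2*2*-1.6993 = -6.7973, grad_y = 2*1*2.2762 = 4.5523
  x_4 = -1.6993 - 0.02*-6.7973 = -1.5634
  y_4 = 2.2762 - 0.02*4.5523 = 2.1851
Step 5: grad_x = 2*2*-1.5634 = -6.2535, grad_y = 2*1*2.1851 = 4.3702
  x_5 = -1.5634 - 0.02*-6.2535 = -1.4383
  y_5 = 2.1851 - 0.02*4.3702 = 2.0977
f(-1.4383, 2.0977) = 2*(-1.4383)^2 + 1*2.0977^2 = 8.5379


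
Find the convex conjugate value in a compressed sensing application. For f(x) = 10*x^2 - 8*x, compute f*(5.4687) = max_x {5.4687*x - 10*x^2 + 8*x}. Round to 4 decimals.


f*(y) = sup_x {y*x - a*x^2 - b*x} = sup_x {(y-b)*x - a*x^2}
FOC: (y - b) - 2a*x = 0 => x* = (y - b)/(2a)
x* = (5.4687 + 8)/(2*10) = 0.6734
f*(5.4687) = (y-b)^2/(4a) = (5.4687 + 8)^2/(4*10)
= 181.4059/40 = 4.5351


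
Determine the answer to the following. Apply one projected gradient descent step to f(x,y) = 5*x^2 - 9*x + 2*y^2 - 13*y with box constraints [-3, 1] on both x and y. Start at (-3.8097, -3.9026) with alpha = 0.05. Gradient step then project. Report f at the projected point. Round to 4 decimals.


Step 1: Compute gradient at (-3.8097, -3.9026).
grad_x = 2*5*-3.8097 - 9 = -47.097
grad_y = 2*2*-3.9026 - 13 = -28.6104
Step 2: Gradient step.
x_raw = -3.8097 - 0.05*-47.097 = -1.4549
y_raw = -3.9026 - 0.05*-28.6104 = -2.4721
Step 3: Project onto [-3, 1].
x_proj = clip(-1.4549) = -1.4549
y_proj = clip(-2.4721) = -2.4721
Step 4: Evaluate f.
f(-1.4549, -2.4721) = 68.036


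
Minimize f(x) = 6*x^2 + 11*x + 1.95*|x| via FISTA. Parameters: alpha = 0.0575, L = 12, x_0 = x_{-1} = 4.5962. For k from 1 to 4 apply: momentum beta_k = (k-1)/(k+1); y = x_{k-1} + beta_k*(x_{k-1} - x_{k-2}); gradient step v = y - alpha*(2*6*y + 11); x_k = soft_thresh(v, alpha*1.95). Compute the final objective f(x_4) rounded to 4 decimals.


FISTA on f(x) = 6*x^2 + 11*x + 1.95*|x|
L = 12, alpha = 0.0575
Iteration 1: beta = 0.0, y = 4.5962 + 0.0*(4.5962 - 4.5962) = 4.5962
  grad(y) = 66.1544, v = y - alpha*grad = 0.7923
  prox(v) = soft_thresh(0.7923, 0.1121) = 0.6802
Iteration 2: beta = 0.3333, y = 0.6802 + 0.3333*(0.6802 - 4.5962) = -0.6251
  grad(y) = 3.4984, v = y - alpha*grad = -0.8263
  prox(v) = soft_thresh(-0.8263, 0.1121) = -0.7142
Iteration 3: beta = 0.5, y = -0.7142 + 0.5*(-0.7142 - 0.6802) = -1.4113
  grad(y) = -5.9362, v = y - alpha*grad = -1.07
  prox(v) = soft_thresh(-1.07, 0.1121) = -0.9579
Iteration 4: beta = 0.6, y = -0.9579 + 0.6*(-0.9579 + 0.7142) = -1.1041
  grad(y) = -2.2495, v = y - alpha*grad = -0.9748
  prox(v) = soft_thresh(-0.9748, 0.1121) = -0.8627
f(x_4) = 6*(-0.8627)^2 + 11*(-0.8627) + 1.95*|-0.8627| = -3.342


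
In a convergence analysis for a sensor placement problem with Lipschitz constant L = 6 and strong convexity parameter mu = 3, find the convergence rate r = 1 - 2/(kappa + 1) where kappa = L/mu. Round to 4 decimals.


Step 1: Compute the condition number.
kappa = L/mu = 6/3 = 2.0
Step 2: Compute the convergence rate.
r = 1 - 2/(kappa + 1) = 1 - 2*mu/(L + mu) = (L - mu)/(L + mu) = 3/9 = 0.3333


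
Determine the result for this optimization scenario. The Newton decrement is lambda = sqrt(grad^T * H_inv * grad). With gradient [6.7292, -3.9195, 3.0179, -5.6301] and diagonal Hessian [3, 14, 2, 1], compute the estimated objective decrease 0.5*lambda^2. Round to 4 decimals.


Step 1: H is diagonal, so H^(-1) * g = [2.2431, -0.28, 1.509, -5.6301].
Step 2: g^T H^(-1) g = sum_i g_i^2 / H_ii
  = (6.7292)^2/3 + (-3.9195)^2/14 + (3.0179)^2/2 + (-5.6301)^2/1
  = 15.094 + 1.0973 + 4.5539 + 31.698 = 52.4433
Step 3: Objective decrease = 0.5 * g^T H^(-1) g = 26.2216


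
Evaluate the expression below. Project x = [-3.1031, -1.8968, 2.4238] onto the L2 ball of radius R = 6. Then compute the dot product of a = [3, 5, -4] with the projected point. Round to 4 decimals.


Step 1: Compute ||x|| (intermediates to 6 decimals).
||x|| = sqrt((-3.1031)^2 + (-1.8968)^2 + 2.4238^2) = 4.37057
Step 2: Project.
Since ||x|| <= R, proj = x (no scaling needed).
proj(x) = [-3.1031, -1.8968, 2.4238]
Step 3: Dot product.
a^T * proj(x) = 3*(-3.1031) + 5*(-1.8968) - 4*2.4238 = -28.4885


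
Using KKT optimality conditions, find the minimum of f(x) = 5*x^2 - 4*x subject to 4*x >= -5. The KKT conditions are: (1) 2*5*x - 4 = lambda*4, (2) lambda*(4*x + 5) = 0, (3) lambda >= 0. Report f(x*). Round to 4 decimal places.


Step 1: Try lambda = 0 (constraint inactive).
Stationarity: 2*5*x - 4 = 0
x* = 4/(2*5) = 0.4
Check constraint: 4*0.4 = 1.6 >= -5 -- satisfied.
Step 2: Compute optimal value.
f(x*) = 5*0.4^2 - 4*0.4 = -0.8


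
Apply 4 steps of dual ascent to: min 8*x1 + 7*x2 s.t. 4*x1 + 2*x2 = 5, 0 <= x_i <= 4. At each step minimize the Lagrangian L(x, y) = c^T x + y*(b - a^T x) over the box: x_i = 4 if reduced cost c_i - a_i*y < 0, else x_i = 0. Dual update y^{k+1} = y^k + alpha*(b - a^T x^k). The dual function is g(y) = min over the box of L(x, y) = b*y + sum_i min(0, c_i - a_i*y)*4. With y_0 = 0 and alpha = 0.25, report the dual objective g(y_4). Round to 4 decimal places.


Dual ascent for LP: min 8*x1 + 7*x2, 4*x1 + 2*x2 = 5, 0 <= x_i <= 4
Step 1: y^k = 0.0, reduced costs: (8.0, 7.0)
  x^k = (0.0, 0.0), subgradient = b - a^T x = 5.0
  y^{k+1} = 0.0 + 0.25*5.0 = 1.25
Step 2: y^k = 1.25, reduced costs: (3.0, 4.5)
  x^k = (0.0, 0.0), subgradient = b - a^T x = 5.0
  y^{k+1} = 1.25 + 0.25*5.0 = 2.5
Step 3: y^k = 2.5, reduced costs: (-2.0, 2.0)
  x^k = (4.0, 0.0), subgradient = b - a^T x = -11.0
  y^{k+1} = 2.5 + 0.25*-11.0 = -0.25
Step 4: y^k = -0.25, reduced costs: (9.0, 7.5)
  x^k = (0.0, 0.0), subgradient = b - a^T x = 5.0
  y^{k+1} = -0.25 + 0.25*5.0 = 1.0
Dual objective at y_4 = 1.0: reduced costs (4.0, 5.0), box minimizer x = (0.0, 0.0)
g(y_4) = b*y + (c1 - a1*y)*x1 + (c2 - a2*y)*x2 = 5*1.0 + 4.0*0.0 + 5.0*0.0 = 5.0 + 0.0 + 0.0 = 5.0


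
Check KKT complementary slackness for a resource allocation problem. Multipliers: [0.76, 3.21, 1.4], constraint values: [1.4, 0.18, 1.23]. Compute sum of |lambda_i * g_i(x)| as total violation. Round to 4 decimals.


KKT complementary slackness check:
lambda_1 * g_1 = 0.76 * 1.4 = 1.064
lambda_2 * g_2 = 3.21 * 0.18 = 0.5778
lambda_3 * g_3 = 1.4 * 1.23 = 1.722
Total violation = 1.064 + 0.5778 + 1.722 = 3.3638


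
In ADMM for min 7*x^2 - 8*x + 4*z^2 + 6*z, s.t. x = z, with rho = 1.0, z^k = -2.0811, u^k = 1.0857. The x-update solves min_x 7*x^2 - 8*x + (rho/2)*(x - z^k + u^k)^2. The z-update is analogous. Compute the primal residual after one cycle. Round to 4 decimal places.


ADMM iteration with rho = 1.0, z^k = -2.0811, u^k = 1.0857
Step 1: x-update.
Minimize 7*x^2 - 8*x + (1.0/2)*(x + 2.0811 + 1.0857)^2
FOC: (2*7 + 1.0)*x = 8 + 1.0*(-2.0811 - 1.0857)
x^{k+1} = 0.3222
Step 2: z-update.
Minimize 4*z^2 + 6*z + (1.0/2)*(0.3222 - z + 1.0857)^2
FOC: (2*4 + 1.0)*z = -6 + 1.0*(0.3222 + 1.0857)
z^{k+1} = -0.5102
Step 3: u-update.
u^{k+1} = 1.0857 + 0.3222 + 0.5102 = 1.9181
Step 4: Primal residual = |0.3222 + 0.5102| = 0.8324


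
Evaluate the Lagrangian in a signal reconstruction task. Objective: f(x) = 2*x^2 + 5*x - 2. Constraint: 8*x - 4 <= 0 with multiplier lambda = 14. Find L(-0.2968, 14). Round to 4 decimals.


Step 1: Evaluate f(x).
f(-0.2968) = 2*(-0.2968)^2 + 5*(-0.2968) - 2 = -3.3078
Step 2: Evaluate g(x).
g(-0.2968) = 8*-0.2968 - 4 = -6.3744
Step 3: Compute Lagrangian.
L = -3.3078 + 14*-6.3744 = -92.5494


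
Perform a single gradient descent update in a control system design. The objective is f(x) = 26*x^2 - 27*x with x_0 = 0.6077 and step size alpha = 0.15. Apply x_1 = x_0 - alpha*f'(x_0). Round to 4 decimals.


We compute the gradient at x_0 and apply the update.
f'(x) = 52*x - 27
f'(0.6077) = 52*0.6077 - 27 = 4.6004
x_1 = 0.6077 - 0.15*4.6004 = -0.0824


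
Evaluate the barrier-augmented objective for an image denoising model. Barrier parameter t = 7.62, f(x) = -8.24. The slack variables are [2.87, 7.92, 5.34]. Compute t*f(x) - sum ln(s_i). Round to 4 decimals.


Step 1: Compute log-barrier.
ln values: [1.0543, 2.0694, 1.6752]
phi = -(1.0543 + 2.0694 + 1.6752) = -4.7989
Step 2: Compute augmented objective.
t*f(x) = 7.62*-8.24 = -62.7888
Total = -62.7888 - 4.7989 = -67.5877


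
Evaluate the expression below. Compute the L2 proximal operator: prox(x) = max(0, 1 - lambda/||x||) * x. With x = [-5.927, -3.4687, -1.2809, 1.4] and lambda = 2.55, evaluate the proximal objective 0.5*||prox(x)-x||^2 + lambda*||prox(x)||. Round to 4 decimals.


Step 1: Compute ||x||.
||x|| = 7.1247
Step 2: Compute scaling factor.
scale = max(0, 1 - 2.55/7.1247) = 0.6421
Step 3: prox(x) = [-3.8057, -2.2272, -0.8225, 0.8989]
||prox(x)|| = 4.5747
Step 4: Proximal objective.
0.5*||prox-x||^2 = 3.2513
lambda*||prox|| = 11.6655
Total = 14.9168


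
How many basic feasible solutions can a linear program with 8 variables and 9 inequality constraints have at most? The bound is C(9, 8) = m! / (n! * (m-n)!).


Each vertex corresponds to some choice of n active constraints out of m, so the number of vertices is at most C(m, n) = m! / (n!(m-n)!).
m = 9, n = 8
Numerator: 9 * 8 * 7 * 6 * 5 * 4 * 3 * 2
Denominator: 8! = 40320
C(9, 8) = 9


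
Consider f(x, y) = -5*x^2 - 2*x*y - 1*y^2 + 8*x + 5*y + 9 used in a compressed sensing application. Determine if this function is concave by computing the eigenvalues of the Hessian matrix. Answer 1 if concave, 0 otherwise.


The Hessian of f(x,y) = -5*x^2 - 2*x*y - 1*y^2 + 8*x + 5*y + 9 is:
H = [[-10, -2], [-2, -2]]
Trace = -10 - 2 = -12
Determinant = -10*-2 - (-2)^2 = 16
Discriminant = (-12)^2 - 4*16 = 80.0
Eigenvalues: lambda_1 = -10.4721, lambda_2 = -1.5279
The function is concave.

1


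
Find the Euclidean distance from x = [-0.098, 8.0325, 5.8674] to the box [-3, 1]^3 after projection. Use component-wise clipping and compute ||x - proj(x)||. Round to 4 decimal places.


Project each component onto [-3, 1].
clip(-0.098) = -0.098, clip(8.0325) = 1.0, clip(5.8674) = 1.0
Projection = [-0.098, 1.0, 1.0]
Squared diffs: [0.0, 49.4561, 23.6916]
Distance = sqrt(73.1477) = 8.5526


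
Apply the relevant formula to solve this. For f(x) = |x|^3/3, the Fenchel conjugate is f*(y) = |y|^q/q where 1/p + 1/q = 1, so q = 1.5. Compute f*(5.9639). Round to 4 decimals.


The conjugate exponent q satisfies 1/p + 1/q = 1.
p = 3, so q = 3/(3 - 1) = 1.5
|y|^q = 5.9639^1.5 = 14.5645
f*(5.9639) = 14.5645 / 1.5 = 9.7097


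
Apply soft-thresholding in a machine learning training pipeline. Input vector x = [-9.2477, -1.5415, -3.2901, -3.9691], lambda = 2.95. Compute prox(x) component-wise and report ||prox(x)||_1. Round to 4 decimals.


Soft-thresholding with lambda = 2.95:
prox(-9.2477) = sign(-9.2477)*max(|-9.2477| - 2.95, 0) = -6.2977
prox(-1.5415) = sign(-1.5415)*max(|-1.5415| - 2.95, 0) = 0.0
prox(-3.2901) = sign(-3.2901)*max(|-3.2901| - 2.95, 0) = -0.3401
prox(-3.9691) = sign(-3.9691)*max(|-3.9691| - 2.95, 0) = -1.0191
prox(x) = [-6.2977, 0.0, -0.3401, -1.0191]
||prox(x)||_1 = 6.2977 + 0.0 + 0.3401 + 1.0191 = 7.6569


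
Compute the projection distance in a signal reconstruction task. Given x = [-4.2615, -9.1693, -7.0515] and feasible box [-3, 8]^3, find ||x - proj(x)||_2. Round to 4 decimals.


Project each component onto [-3, 8].
clip(-4.2615) = -3.0, clip(-9.1693) = -3.0, clip(-7.0515) = -3.0
Projection = [-3.0, -3.0, -3.0]
Squared diffs: [1.5914, 38.0603, 16.4147]
Distance = sqrt(56.0664) = 7.4877
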